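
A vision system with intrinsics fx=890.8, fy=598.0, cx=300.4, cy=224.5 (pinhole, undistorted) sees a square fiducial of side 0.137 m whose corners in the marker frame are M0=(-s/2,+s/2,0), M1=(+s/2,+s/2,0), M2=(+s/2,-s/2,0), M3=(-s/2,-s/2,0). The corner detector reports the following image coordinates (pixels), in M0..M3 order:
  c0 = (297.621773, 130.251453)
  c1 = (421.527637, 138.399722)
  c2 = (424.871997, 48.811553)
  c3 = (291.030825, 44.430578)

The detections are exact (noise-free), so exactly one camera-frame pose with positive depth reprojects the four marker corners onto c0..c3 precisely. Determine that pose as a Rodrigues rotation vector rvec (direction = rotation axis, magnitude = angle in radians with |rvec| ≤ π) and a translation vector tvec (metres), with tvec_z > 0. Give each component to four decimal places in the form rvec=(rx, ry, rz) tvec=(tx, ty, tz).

rvec=(0.5440, 0.3601, 0.0514) tvec=(0.0579, -0.2010, 0.9078)

Intrinsics K: fx=890.8, fy=598.0, cx=300.4, cy=224.5
Marker side s = 0.137 m; corners in marker frame (Z=0):
  M0 = (-0.0685, +0.0685, 0)
  M1 = (+0.0685, +0.0685, 0)
  M2 = (+0.0685, -0.0685, 0)
  M3 = (-0.0685, -0.0685, 0)
Detected image corners:
  c0 = (297.621773, 130.251453) px
  c1 = (421.527637, 138.399722) px
  c2 = (424.871997, 48.811553) px
  c3 = (291.030825, 44.430578) px
Planar DLT: solve 8×8 A·h = b for H (H[2,2]=1):
  H  [+812.25411 +216.21355 +357.23185]
  H  [+14.22936 +691.16072 +92.10112]
  H  [-0.35405 +0.56719 +1.00000]
B = K⁻¹H; ‖b₁‖=1.101509, ‖b₂‖=1.101509; λ = 2/(‖b₁‖+‖b₂‖) = 0.907845, sign → tz>0 ⇒ λ=+0.907845
r₁ = λ·B[:,0] = (+0.93619,+0.14227,-0.32142); r₂ = λ·B[:,1] = (+0.04671,+0.85597,+0.51492)
r₃ = r₁×r₂ = (+0.34838,-0.49707,+0.79470); SVD([r₁ r₂ r₃]) → R = UVᵀ:
  R  [+0.93619 +0.04671 +0.34838]
  R  [+0.14227 +0.85597 -0.49707]
  R  [-0.32142 +0.51492 +0.79470]
t = (+0.05792, -0.20100, +0.90785) m
tr R = 2.586855; θ = arccos((tr R − 1)/2) = 0.654377 rad = 37.493°
axis k = ((R−Rᵀ)₃₂, (R−Rᵀ)₁₃, (R−Rᵀ)₂₁) / (2 sinθ) = (+0.831318, +0.550225, +0.078501)
rvec = θ·k = (+0.543995, +0.360054, +0.051369)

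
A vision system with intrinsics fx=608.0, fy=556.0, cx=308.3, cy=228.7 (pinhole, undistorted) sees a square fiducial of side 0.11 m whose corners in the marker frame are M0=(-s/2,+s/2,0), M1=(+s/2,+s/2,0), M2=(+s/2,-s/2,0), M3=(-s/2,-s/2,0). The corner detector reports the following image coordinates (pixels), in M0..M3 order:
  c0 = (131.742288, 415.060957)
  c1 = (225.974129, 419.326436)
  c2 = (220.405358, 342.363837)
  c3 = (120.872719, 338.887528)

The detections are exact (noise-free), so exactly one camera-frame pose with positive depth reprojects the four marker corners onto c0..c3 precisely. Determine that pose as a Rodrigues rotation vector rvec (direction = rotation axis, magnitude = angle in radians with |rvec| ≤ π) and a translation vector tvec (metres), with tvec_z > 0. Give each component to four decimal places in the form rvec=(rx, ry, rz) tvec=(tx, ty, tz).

rvec=(0.3504, 0.0837, 0.0068) tvec=(-0.1488, 0.1840, 0.6762)

Intrinsics K: fx=608.0, fy=556.0, cx=308.3, cy=228.7
Marker side s = 0.11 m; corners in marker frame (Z=0):
  M0 = (-0.0550, +0.0550, 0)
  M1 = (+0.0550, +0.0550, 0)
  M2 = (+0.0550, -0.0550, 0)
  M3 = (-0.0550, -0.0550, 0)
Detected image corners:
  c0 = (131.742288, 415.060957) px
  c1 = (225.974129, 419.326436) px
  c2 = (220.405358, 342.363837) px
  c3 = (120.872719, 338.887528) px
Planar DLT: solve 8×8 A·h = b for H (H[2,2]=1):
  H  [+859.21778 +163.56705 +174.54534]
  H  [-9.93503 +888.35514 +379.96564]
  H  [-0.11936 +0.50752 +1.00000]
B = K⁻¹H; ‖b₁‖=1.478864, ‖b₂‖=1.478864; λ = 2/(‖b₁‖+‖b₂‖) = 0.676195, sign → tz>0 ⇒ λ=+0.676195
r₁ = λ·B[:,0] = (+0.99651,+0.02111,-0.08071); r₂ = λ·B[:,1] = (+0.00789,+0.93923,+0.34319)
r₃ = r₁×r₂ = (+0.08305,-0.34263,+0.93579); SVD([r₁ r₂ r₃]) → R = UVᵀ:
  R  [+0.99651 +0.00789 +0.08305]
  R  [+0.02111 +0.93923 -0.34263]
  R  [-0.08071 +0.34319 +0.93579]
t = (-0.14876, +0.18397, +0.67619) m
tr R = 2.871543; θ = arccos((tr R − 1)/2) = 0.360356 rad = 20.647°
axis k = ((R−Rᵀ)₃₂, (R−Rᵀ)₁₃, (R−Rᵀ)₂₁) / (2 sinθ) = (+0.972485, +0.232210, +0.018748)
rvec = θ·k = (+0.350441, +0.083678, +0.006756)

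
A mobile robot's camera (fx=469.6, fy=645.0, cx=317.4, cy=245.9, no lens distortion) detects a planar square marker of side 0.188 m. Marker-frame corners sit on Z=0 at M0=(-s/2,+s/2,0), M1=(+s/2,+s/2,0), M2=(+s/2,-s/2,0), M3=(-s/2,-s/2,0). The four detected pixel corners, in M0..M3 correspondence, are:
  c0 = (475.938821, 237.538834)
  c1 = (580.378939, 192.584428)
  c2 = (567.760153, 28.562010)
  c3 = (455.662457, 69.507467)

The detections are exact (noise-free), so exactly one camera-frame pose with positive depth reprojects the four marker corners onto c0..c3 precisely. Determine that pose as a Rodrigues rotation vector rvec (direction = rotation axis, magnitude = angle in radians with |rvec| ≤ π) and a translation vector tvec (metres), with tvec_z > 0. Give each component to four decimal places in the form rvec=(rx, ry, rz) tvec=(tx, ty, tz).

Intrinsics K: fx=469.6, fy=645.0, cx=317.4, cy=245.9
Marker side s = 0.188 m; corners in marker frame (Z=0):
  M0 = (-0.0940, +0.0940, 0)
  M1 = (+0.0940, +0.0940, 0)
  M2 = (+0.0940, -0.0940, 0)
  M3 = (-0.0940, -0.0940, 0)
Detected image corners:
  c0 = (475.938821, 237.538834) px
  c1 = (580.378939, 192.584428) px
  c2 = (567.760153, 28.562010) px
  c3 = (455.662457, 69.507467) px
Planar DLT: solve 8×8 A·h = b for H (H[2,2]=1):
  H  [+688.18386 +265.51825 +521.30578]
  H  [-200.11701 +928.22434 +134.28785]
  H  [+0.21722 +0.34321 +1.00000]
B = K⁻¹H; ‖b₁‖=1.393027, ‖b₂‖=1.393027; λ = 2/(‖b₁‖+‖b₂‖) = 0.717861, sign → tz>0 ⇒ λ=+0.717861
r₁ = λ·B[:,0] = (+0.94661,-0.28217,+0.15594); r₂ = λ·B[:,1] = (+0.23936,+0.93915,+0.24638)
r₃ = r₁×r₂ = (-0.21597,-0.19590,+0.95655); SVD([r₁ r₂ r₃]) → R = UVᵀ:
  R  [+0.94661 +0.23936 -0.21597]
  R  [-0.28217 +0.93915 -0.19590]
  R  [+0.15594 +0.24638 +0.95655]
t = (+0.31170, -0.12422, +0.71786) m
tr R = 2.842303; θ = arccos((tr R − 1)/2) = 0.399767 rad = 22.905°
axis k = ((R−Rᵀ)₃₂, (R−Rᵀ)₁₃, (R−Rᵀ)₂₁) / (2 sinθ) = (+0.568177, -0.477777, -0.670003)
rvec = θ·k = (+0.227139, -0.191000, -0.267845)

rvec=(0.2271, -0.1910, -0.2678) tvec=(0.3117, -0.1242, 0.7179)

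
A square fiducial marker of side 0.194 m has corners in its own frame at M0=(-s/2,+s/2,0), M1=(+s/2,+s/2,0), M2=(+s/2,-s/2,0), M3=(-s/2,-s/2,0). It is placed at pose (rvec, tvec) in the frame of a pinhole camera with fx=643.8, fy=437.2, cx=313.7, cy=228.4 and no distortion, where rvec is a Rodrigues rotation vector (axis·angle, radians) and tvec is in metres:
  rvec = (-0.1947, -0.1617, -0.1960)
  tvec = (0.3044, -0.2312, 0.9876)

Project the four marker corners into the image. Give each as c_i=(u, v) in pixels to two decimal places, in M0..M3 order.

c0=(469.50, 173.05) c1=(586.45, 159.78) c2=(551.90, 82.21) c3=(437.78, 92.31)

Intrinsics K: fx=643.8, fy=437.2, cx=313.7, cy=228.4
Marker side s = 0.194 m; corners in marker frame (Z=0):
  M0 = (-0.0970, +0.0970, 0)
  M1 = (+0.0970, +0.0970, 0)
  M2 = (+0.0970, -0.0970, 0)
  M3 = (-0.0970, -0.0970, 0)
rvec = (-0.1947, -0.1617, -0.1960), |rvec| = θ = 0.32011 rad = 18.341°
Rodrigues: sinθ=0.31467, 1−cosθ=0.05080; R = I + sinθ·[k]× + (1−cosθ)·[k]×²:
    [+0.96799 +0.20828 -0.14003]
    [-0.17706 +0.96216 +0.20710]
    [+0.17787 -0.17568 +0.96825]
t = (0.3044, -0.2312, 0.9876) m
M0: Pc = R·M0+t = (+0.23071, -0.12070, +0.95331); u = 643.8·(+0.23071)/0.95331 + 313.7 = 469.5047, v = 437.2·(-0.12070)/0.95331 + 228.4 = 173.0474
M1: Pc = R·M1+t = (+0.41850, -0.15505, +0.98781); u = 643.8·(+0.41850)/0.98781 + 313.7 = 586.4534, v = 437.2·(-0.15505)/0.98781 + 228.4 = 159.7779
M2: Pc = R·M2+t = (+0.37809, -0.34170, +1.02189); u = 643.8·(+0.37809)/1.02189 + 313.7 = 551.9007, v = 437.2·(-0.34170)/1.02189 + 228.4 = 82.2075
M3: Pc = R·M3+t = (+0.19030, -0.30735, +0.98739); u = 643.8·(+0.19030)/0.98739 + 313.7 = 437.7812, v = 437.2·(-0.30735)/0.98739 + 228.4 = 92.3080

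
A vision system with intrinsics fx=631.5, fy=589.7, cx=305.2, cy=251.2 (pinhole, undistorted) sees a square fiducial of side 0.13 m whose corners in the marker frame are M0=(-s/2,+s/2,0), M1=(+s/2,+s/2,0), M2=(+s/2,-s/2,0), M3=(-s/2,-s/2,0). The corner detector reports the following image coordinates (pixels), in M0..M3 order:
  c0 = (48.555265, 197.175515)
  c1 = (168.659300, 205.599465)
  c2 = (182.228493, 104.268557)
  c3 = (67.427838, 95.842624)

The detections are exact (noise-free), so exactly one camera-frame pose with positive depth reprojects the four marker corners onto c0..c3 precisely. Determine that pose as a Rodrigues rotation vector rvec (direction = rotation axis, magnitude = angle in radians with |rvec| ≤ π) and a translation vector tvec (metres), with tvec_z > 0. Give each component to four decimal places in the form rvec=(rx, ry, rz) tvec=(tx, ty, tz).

rvec=(-0.2424, -0.0290, 0.0709) tvec=(-0.2090, -0.1209, 0.7015)

Intrinsics K: fx=631.5, fy=589.7, cx=305.2, cy=251.2
Marker side s = 0.13 m; corners in marker frame (Z=0):
  M0 = (-0.0650, +0.0650, 0)
  M1 = (+0.0650, +0.0650, 0)
  M2 = (+0.0650, -0.0650, 0)
  M3 = (-0.0650, -0.0650, 0)
Detected image corners:
  c0 = (48.555265, 197.175515) px
  c1 = (168.659300, 205.599465) px
  c2 = (182.228493, 104.268557) px
  c3 = (67.427838, 95.842624) px
Planar DLT: solve 8×8 A·h = b for H (H[2,2]=1):
  H  [+906.37401 -164.81543 +117.00829]
  H  [+69.13298 +727.72276 +149.59858]
  H  [+0.02870 -0.34337 +1.00000]
B = K⁻¹H; ‖b₁‖=1.425564, ‖b₂‖=1.425564; λ = 2/(‖b₁‖+‖b₂‖) = 0.701477, sign → tz>0 ⇒ λ=+0.701477
r₁ = λ·B[:,0] = (+0.99708,+0.07366,+0.02013); r₂ = λ·B[:,1] = (-0.06667,+0.96827,-0.24087)
r₃ = r₁×r₂ = (-0.03724,+0.23882,+0.97035); SVD([r₁ r₂ r₃]) → R = UVᵀ:
  R  [+0.99708 -0.06667 -0.03724]
  R  [+0.07366 +0.96827 +0.23882]
  R  [+0.02013 -0.24087 +0.97035]
t = (-0.20905, -0.12086, +0.70148) m
tr R = 2.935695; θ = arccos((tr R − 1)/2) = 0.254268 rad = 14.569°
axis k = ((R−Rᵀ)₃₂, (R−Rᵀ)₁₃, (R−Rᵀ)₂₁) / (2 sinθ) = (-0.953512, -0.114033, +0.278946)
rvec = θ·k = (-0.242448, -0.028995, +0.070927)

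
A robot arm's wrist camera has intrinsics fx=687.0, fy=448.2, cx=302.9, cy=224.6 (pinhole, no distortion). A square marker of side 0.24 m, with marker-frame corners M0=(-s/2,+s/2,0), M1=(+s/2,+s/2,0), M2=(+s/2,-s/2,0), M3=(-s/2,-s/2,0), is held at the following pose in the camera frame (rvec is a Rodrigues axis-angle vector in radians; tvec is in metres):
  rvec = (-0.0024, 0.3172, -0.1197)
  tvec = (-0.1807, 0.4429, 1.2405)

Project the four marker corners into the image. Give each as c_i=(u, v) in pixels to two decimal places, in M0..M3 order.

Intrinsics K: fx=687.0, fy=448.2, cx=302.9, cy=224.6
Marker side s = 0.24 m; corners in marker frame (Z=0):
  M0 = (-0.1200, +0.1200, 0)
  M1 = (+0.1200, +0.1200, 0)
  M2 = (+0.1200, -0.1200, 0)
  M3 = (-0.1200, -0.1200, 0)
rvec = (-0.0024, 0.3172, -0.1197), |rvec| = θ = 0.33904 rad = 19.426°
Rodrigues: sinθ=0.33258, 1−cosθ=0.05693; R = I + sinθ·[k]× + (1−cosθ)·[k]×²:
    [+0.94308 +0.11704 +0.31130]
    [-0.11780 +0.99290 -0.01645]
    [-0.31102 -0.02116 +0.95017]
t = (-0.1807, 0.4429, 1.2405) m
M0: Pc = R·M0+t = (-0.27982, +0.57618, +1.27528); u = 687.0·(-0.27982)/1.27528 + 302.9 = 152.1577, v = 448.2·(+0.57618)/1.27528 + 224.6 = 427.1006
M1: Pc = R·M1+t = (-0.05349, +0.54791, +1.20064); u = 687.0·(-0.05349)/1.20064 + 302.9 = 272.2958, v = 448.2·(+0.54791)/1.20064 + 224.6 = 429.1364
M2: Pc = R·M2+t = (-0.08158, +0.30962, +1.20572); u = 687.0·(-0.08158)/1.20572 + 302.9 = 256.4192, v = 448.2·(+0.30962)/1.20572 + 224.6 = 339.6933
M3: Pc = R·M3+t = (-0.30791, +0.33789, +1.28036); u = 687.0·(-0.30791)/1.28036 + 302.9 = 137.6832, v = 448.2·(+0.33789)/1.28036 + 224.6 = 342.8801

c0=(152.16, 427.10) c1=(272.30, 429.14) c2=(256.42, 339.69) c3=(137.68, 342.88)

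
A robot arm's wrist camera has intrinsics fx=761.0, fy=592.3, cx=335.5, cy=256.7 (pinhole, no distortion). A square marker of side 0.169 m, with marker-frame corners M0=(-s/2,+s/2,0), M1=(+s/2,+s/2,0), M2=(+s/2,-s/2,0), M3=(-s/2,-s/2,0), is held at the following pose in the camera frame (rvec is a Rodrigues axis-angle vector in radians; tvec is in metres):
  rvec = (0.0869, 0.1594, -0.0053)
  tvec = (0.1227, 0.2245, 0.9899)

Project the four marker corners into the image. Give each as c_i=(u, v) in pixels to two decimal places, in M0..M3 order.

c0=(365.85, 437.54) c1=(495.75, 442.63) c2=(496.54, 342.54) c3=(364.72, 340.06)

Intrinsics K: fx=761.0, fy=592.3, cx=335.5, cy=256.7
Marker side s = 0.169 m; corners in marker frame (Z=0):
  M0 = (-0.0845, +0.0845, 0)
  M1 = (+0.0845, +0.0845, 0)
  M2 = (+0.0845, -0.0845, 0)
  M3 = (-0.0845, -0.0845, 0)
rvec = (0.0869, 0.1594, -0.0053), |rvec| = θ = 0.18163 rad = 10.406°
Rodrigues: sinθ=0.18063, 1−cosθ=0.01645; R = I + sinθ·[k]× + (1−cosθ)·[k]×²:
    [+0.98732 +0.01218 +0.15830]
    [+0.00164 +0.99622 -0.08684]
    [-0.15875 +0.08600 +0.98357]
t = (0.1227, 0.2245, 0.9899) m
M0: Pc = R·M0+t = (+0.04030, +0.30854, +1.01058); u = 761.0·(+0.04030)/1.01058 + 335.5 = 365.8477, v = 592.3·(+0.30854)/1.01058 + 256.7 = 437.5361
M1: Pc = R·M1+t = (+0.20716, +0.30882, +0.98375); u = 761.0·(+0.20716)/0.98375 + 335.5 = 495.7504, v = 592.3·(+0.30882)/0.98375 + 256.7 = 442.6344
M2: Pc = R·M2+t = (+0.20510, +0.14046, +0.96922); u = 761.0·(+0.20510)/0.96922 + 335.5 = 496.5376, v = 592.3·(+0.14046)/0.96922 + 256.7 = 342.5352
M3: Pc = R·M3+t = (+0.03824, +0.14018, +0.99605); u = 761.0·(+0.03824)/0.99605 + 335.5 = 364.7182, v = 592.3·(+0.14018)/0.99605 + 256.7 = 340.0587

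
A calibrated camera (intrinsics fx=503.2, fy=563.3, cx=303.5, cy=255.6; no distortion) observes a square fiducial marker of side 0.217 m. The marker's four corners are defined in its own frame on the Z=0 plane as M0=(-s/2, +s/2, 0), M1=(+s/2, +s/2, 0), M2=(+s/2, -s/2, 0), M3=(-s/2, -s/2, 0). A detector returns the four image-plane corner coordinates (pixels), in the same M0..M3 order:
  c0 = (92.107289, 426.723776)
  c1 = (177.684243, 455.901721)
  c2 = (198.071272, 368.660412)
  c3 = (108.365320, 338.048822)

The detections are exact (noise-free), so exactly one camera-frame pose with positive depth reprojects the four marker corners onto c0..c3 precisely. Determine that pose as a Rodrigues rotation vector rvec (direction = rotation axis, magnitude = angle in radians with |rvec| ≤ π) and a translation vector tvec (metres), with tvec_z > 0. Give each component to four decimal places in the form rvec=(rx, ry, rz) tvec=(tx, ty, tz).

rvec=(0.2606, 0.0374, 0.2947) tvec=(-0.3785, 0.3023, 1.1929)

Intrinsics K: fx=503.2, fy=563.3, cx=303.5, cy=255.6
Marker side s = 0.217 m; corners in marker frame (Z=0):
  M0 = (-0.1085, +0.1085, 0)
  M1 = (+0.1085, +0.1085, 0)
  M2 = (+0.1085, -0.1085, 0)
  M3 = (-0.1085, -0.1085, 0)
Detected image corners:
  c0 = (92.107289, 426.723776) px
  c1 = (177.684243, 455.901721) px
  c2 = (198.071272, 368.660412) px
  c3 = (108.365320, 338.048822) px
Planar DLT: solve 8×8 A·h = b for H (H[2,2]=1):
  H  [+403.83108 -53.12382 +143.84684]
  H  [+138.17639 +491.70332 +398.37289]
  H  [+0.00123 +0.21737 +1.00000]
B = K⁻¹H; ‖b₁‖=0.838303, ‖b₂‖=0.838303; λ = 2/(‖b₁‖+‖b₂‖) = 1.192886, sign → tz>0 ⇒ λ=+1.192886
r₁ = λ·B[:,0] = (+0.95643,+0.29194,+0.00147); r₂ = λ·B[:,1] = (-0.28233,+0.92361,+0.25929)
r₃ = r₁×r₂ = (+0.07434,-0.24841,+0.96580); SVD([r₁ r₂ r₃]) → R = UVᵀ:
  R  [+0.95643 -0.28233 +0.07434]
  R  [+0.29194 +0.92361 -0.24841]
  R  [+0.00147 +0.25929 +0.96580]
t = (-0.37847, +0.30235, +1.19289) m
tr R = 2.845844; θ = arccos((tr R − 1)/2) = 0.395193 rad = 22.643°
axis k = ((R−Rᵀ)₃₂, (R−Rᵀ)₁₃, (R−Rᵀ)₂₁) / (2 sinθ) = (+0.659379, +0.094636, +0.745830)
rvec = θ·k = (+0.260582, +0.037399, +0.294747)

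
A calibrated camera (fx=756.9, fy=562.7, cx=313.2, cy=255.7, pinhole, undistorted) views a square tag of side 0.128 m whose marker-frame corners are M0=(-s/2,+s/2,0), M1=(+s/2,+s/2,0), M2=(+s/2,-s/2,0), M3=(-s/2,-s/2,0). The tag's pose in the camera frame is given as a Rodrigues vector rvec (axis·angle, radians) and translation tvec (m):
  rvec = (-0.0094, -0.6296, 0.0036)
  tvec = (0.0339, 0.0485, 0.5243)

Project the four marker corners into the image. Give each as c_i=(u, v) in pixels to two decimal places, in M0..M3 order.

Intrinsics K: fx=756.9, fy=562.7, cx=313.2, cy=255.7
Marker side s = 0.128 m; corners in marker frame (Z=0):
  M0 = (-0.0640, +0.0640, 0)
  M1 = (+0.0640, +0.0640, 0)
  M2 = (+0.0640, -0.0640, 0)
  M3 = (-0.0640, -0.0640, 0)
rvec = (-0.0094, -0.6296, 0.0036), |rvec| = θ = 0.62968 rad = 36.078°
Rodrigues: sinθ=0.58889, 1−cosθ=0.19178; R = I + sinθ·[k]× + (1−cosθ)·[k]×²:
    [+0.80826 -0.00050 -0.58883]
    [+0.00623 +0.99995 +0.00769]
    [+0.58879 -0.00989 +0.80822]
t = (0.0339, 0.0485, 0.5243) m
M0: Pc = R·M0+t = (-0.01786, +0.11210, +0.48598); u = 756.9·(-0.01786)/0.48598 + 313.2 = 285.3826, v = 562.7·(+0.11210)/0.48598 + 255.7 = 385.4936
M1: Pc = R·M1+t = (+0.08560, +0.11290, +0.56135); u = 756.9·(+0.08560)/0.56135 + 313.2 = 428.6143, v = 562.7·(+0.11290)/0.56135 + 255.7 = 368.8670
M2: Pc = R·M2+t = (+0.08566, -0.01510, +0.56262); u = 756.9·(+0.08566)/0.56262 + 313.2 = 428.4415, v = 562.7·(-0.01510)/0.56262 + 255.7 = 240.5996
M3: Pc = R·M3+t = (-0.01780, -0.01590, +0.48725); u = 756.9·(-0.01780)/0.48725 + 313.2 = 285.5550, v = 562.7·(-0.01590)/0.48725 + 255.7 = 237.3430

c0=(285.38, 385.49) c1=(428.61, 368.87) c2=(428.44, 240.60) c3=(285.56, 237.34)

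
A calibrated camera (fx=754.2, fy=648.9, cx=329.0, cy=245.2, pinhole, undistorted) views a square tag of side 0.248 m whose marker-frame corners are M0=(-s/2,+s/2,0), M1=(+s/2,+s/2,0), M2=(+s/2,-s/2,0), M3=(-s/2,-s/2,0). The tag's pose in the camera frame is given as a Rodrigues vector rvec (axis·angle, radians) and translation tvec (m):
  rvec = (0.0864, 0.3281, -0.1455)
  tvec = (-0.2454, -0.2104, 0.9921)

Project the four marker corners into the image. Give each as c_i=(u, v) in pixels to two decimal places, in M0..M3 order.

c0=(80.93, 200.12) c1=(242.56, 174.80) c2=(210.22, 5.62) c3=(48.77, 44.69)

Intrinsics K: fx=754.2, fy=648.9, cx=329.0, cy=245.2
Marker side s = 0.248 m; corners in marker frame (Z=0):
  M0 = (-0.1240, +0.1240, 0)
  M1 = (+0.1240, +0.1240, 0)
  M2 = (+0.1240, -0.1240, 0)
  M3 = (-0.1240, -0.1240, 0)
rvec = (0.0864, 0.3281, -0.1455), |rvec| = θ = 0.36917 rad = 21.152°
Rodrigues: sinθ=0.36084, 1−cosθ=0.06737; R = I + sinθ·[k]× + (1−cosθ)·[k]×²:
    [+0.93632 +0.15623 +0.31448]
    [-0.12820 +0.98584 -0.10805]
    [-0.32691 +0.06085 +0.94309]
t = (-0.2454, -0.2104, 0.9921) m
M0: Pc = R·M0+t = (-0.34213, -0.07226, +1.04018); u = 754.2·(-0.34213)/1.04018 + 329.0 = 80.9330, v = 648.9·(-0.07226)/1.04018 + 245.2 = 200.1231
M1: Pc = R·M1+t = (-0.10992, -0.10405, +0.95911); u = 754.2·(-0.10992)/0.95911 + 329.0 = 242.5608, v = 648.9·(-0.10405)/0.95911 + 245.2 = 174.8016
M2: Pc = R·M2+t = (-0.14867, -0.34854, +0.94402); u = 754.2·(-0.14867)/0.94402 + 329.0 = 210.2243, v = 648.9·(-0.34854)/0.94402 + 245.2 = 5.6187
M3: Pc = R·M3+t = (-0.38088, -0.31675, +1.02509); u = 754.2·(-0.38088)/1.02509 + 329.0 = 48.7745, v = 648.9·(-0.31675)/1.02509 + 245.2 = 44.6936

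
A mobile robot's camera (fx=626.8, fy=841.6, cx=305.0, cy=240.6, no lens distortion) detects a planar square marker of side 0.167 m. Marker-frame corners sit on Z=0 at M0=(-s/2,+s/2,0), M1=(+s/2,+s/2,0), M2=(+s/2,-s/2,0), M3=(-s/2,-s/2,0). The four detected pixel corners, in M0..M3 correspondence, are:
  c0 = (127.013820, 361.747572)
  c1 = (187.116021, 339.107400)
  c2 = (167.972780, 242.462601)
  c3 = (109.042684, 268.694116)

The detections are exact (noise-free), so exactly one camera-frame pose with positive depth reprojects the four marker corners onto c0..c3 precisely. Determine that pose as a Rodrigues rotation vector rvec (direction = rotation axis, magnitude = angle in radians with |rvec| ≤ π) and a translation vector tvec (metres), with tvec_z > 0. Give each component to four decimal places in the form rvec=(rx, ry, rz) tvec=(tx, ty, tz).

rvec=(-0.0140, 0.3546, -0.2813) tvec=(-0.3605, 0.1063, 1.4314)

Intrinsics K: fx=626.8, fy=841.6, cx=305.0, cy=240.6
Marker side s = 0.167 m; corners in marker frame (Z=0):
  M0 = (-0.0835, +0.0835, 0)
  M1 = (+0.0835, +0.0835, 0)
  M2 = (+0.0835, -0.0835, 0)
  M3 = (-0.0835, -0.0835, 0)
Detected image corners:
  c0 = (127.013820, 361.747572) px
  c1 = (187.116021, 339.107400) px
  c2 = (167.972780, 242.462601) px
  c3 = (109.042684, 268.694116) px
Planar DLT: solve 8×8 A·h = b for H (H[2,2]=1):
  H  [+321.19923 +104.58976 +147.16109]
  H  [-218.47419 +554.49753 +303.07259]
  H  [-0.23799 -0.04372 +1.00000]
B = K⁻¹H; ‖b₁‖=0.698593, ‖b₂‖=0.698593; λ = 2/(‖b₁‖+‖b₂‖) = 1.431449, sign → tz>0 ⇒ λ=+1.431449
r₁ = λ·B[:,0] = (+0.89931,-0.27420,-0.34067); r₂ = λ·B[:,1] = (+0.26931,+0.96102,-0.06258)
r₃ = r₁×r₂ = (+0.34456,-0.03546,+0.93810); SVD([r₁ r₂ r₃]) → R = UVᵀ:
  R  [+0.89931 +0.26931 +0.34456]
  R  [-0.27420 +0.96102 -0.03546]
  R  [-0.34067 -0.06258 +0.93810]
t = (-0.36046, +0.10626, +1.43145) m
tr R = 2.798422; θ = arccos((tr R − 1)/2) = 0.452834 rad = 25.945°
axis k = ((R−Rᵀ)₃₂, (R−Rᵀ)₁₃, (R−Rᵀ)₂₁) / (2 sinθ) = (-0.030994, +0.783092, -0.621134)
rvec = θ·k = (-0.014035, +0.354611, -0.281270)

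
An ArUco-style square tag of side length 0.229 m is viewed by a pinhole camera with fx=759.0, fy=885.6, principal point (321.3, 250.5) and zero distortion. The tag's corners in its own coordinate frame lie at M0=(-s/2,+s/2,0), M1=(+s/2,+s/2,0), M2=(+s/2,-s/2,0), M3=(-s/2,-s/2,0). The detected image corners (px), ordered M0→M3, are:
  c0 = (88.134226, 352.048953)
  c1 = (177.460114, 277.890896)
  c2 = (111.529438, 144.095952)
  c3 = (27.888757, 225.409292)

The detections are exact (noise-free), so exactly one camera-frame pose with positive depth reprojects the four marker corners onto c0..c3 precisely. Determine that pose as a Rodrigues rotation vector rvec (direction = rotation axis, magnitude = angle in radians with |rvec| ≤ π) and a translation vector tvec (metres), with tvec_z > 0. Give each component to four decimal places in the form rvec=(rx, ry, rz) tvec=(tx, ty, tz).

rvec=(0.0061, 0.4111, -0.5535) tvec=(-0.3883, 0.0001, 1.3292)

Intrinsics K: fx=759.0, fy=885.6, cx=321.3, cy=250.5
Marker side s = 0.229 m; corners in marker frame (Z=0):
  M0 = (-0.1145, +0.1145, 0)
  M1 = (+0.1145, +0.1145, 0)
  M2 = (+0.1145, -0.1145, 0)
  M3 = (-0.1145, -0.1145, 0)
Detected image corners:
  c0 = (88.134226, 352.048953) px
  c1 = (177.460114, 277.890896) px
  c2 = (111.529438, 144.095952) px
  c3 = (27.888757, 225.409292) px
Planar DLT: solve 8×8 A·h = b for H (H[2,2]=1):
  H  [+348.53247 +267.18478 +99.55257]
  H  [-411.19157 +548.62294 +250.55470]
  H  [-0.28654 -0.07804 +1.00000]
B = K⁻¹H; ‖b₁‖=0.752308, ‖b₂‖=0.752308; λ = 2/(‖b₁‖+‖b₂‖) = 1.329242, sign → tz>0 ⇒ λ=+1.329242
r₁ = λ·B[:,0] = (+0.77162,-0.50944,-0.38088); r₂ = λ·B[:,1] = (+0.51183,+0.85280,-0.10373)
r₃ = r₁×r₂ = (+0.37766,-0.11490,+0.91879); SVD([r₁ r₂ r₃]) → R = UVᵀ:
  R  [+0.77162 +0.51183 +0.37766]
  R  [-0.50944 +0.85280 -0.11490]
  R  [-0.38088 -0.10373 +0.91879]
t = (-0.38835, +0.00008, +1.32924) m
tr R = 2.543207; θ = arccos((tr R − 1)/2) = 0.689438 rad = 39.502°
axis k = ((R−Rᵀ)₃₂, (R−Rᵀ)₁₃, (R−Rᵀ)₂₁) / (2 sinθ) = (+0.008781, +0.596237, -0.802761)
rvec = θ·k = (+0.006054, +0.411069, -0.553454)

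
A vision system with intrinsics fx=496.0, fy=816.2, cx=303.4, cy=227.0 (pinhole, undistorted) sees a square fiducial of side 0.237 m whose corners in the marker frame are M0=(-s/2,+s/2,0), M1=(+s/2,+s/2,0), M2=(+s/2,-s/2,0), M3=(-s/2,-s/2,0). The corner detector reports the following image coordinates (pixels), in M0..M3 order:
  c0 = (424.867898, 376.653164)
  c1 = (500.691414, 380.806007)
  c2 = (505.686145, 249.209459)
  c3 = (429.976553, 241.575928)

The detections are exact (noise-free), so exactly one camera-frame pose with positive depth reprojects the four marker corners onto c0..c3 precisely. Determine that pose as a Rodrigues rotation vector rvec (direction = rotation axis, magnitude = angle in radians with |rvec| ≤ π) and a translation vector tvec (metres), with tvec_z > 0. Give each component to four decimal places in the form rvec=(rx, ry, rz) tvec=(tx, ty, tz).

rvec=(0.0064, -0.1600, 0.0615) tvec=(0.4741, 0.1510, 1.4480)

Intrinsics K: fx=496.0, fy=816.2, cx=303.4, cy=227.0
Marker side s = 0.237 m; corners in marker frame (Z=0):
  M0 = (-0.1185, +0.1185, 0)
  M1 = (+0.1185, +0.1185, 0)
  M2 = (+0.1185, -0.1185, 0)
  M3 = (-0.1185, -0.1185, 0)
Detected image corners:
  c0 = (424.867898, 376.653164) px
  c1 = (500.691414, 380.806007) px
  c2 = (505.686145, 249.209459) px
  c3 = (429.976553, 241.575928) px
Planar DLT: solve 8×8 A·h = b for H (H[2,2]=1):
  H  [+370.92090 -20.84832 +465.79947]
  H  [+59.22326 +562.81810 +312.10746]
  H  [+0.11010 +0.00100 +1.00000]
B = K⁻¹H; ‖b₁‖=0.690600, ‖b₂‖=0.690600; λ = 2/(‖b₁‖+‖b₂‖) = 1.448015, sign → tz>0 ⇒ λ=+1.448015
r₁ = λ·B[:,0] = (+0.98534,+0.06073,+0.15943); r₂ = λ·B[:,1] = (-0.06175,+0.99809,+0.00144)
r₃ = r₁×r₂ = (-0.15904,-0.01127,+0.98721); SVD([r₁ r₂ r₃]) → R = UVᵀ:
  R  [+0.98534 -0.06175 -0.15904]
  R  [+0.06073 +0.99809 -0.01127]
  R  [+0.15943 +0.00144 +0.98721]
t = (+0.47411, +0.15099, +1.44802) m
tr R = 2.970639; θ = arccos((tr R − 1)/2) = 0.171561 rad = 9.830°
axis k = ((R−Rᵀ)₃₂, (R−Rᵀ)₁₃, (R−Rᵀ)₂₁) / (2 sinθ) = (+0.037222, -0.932710, +0.358700)
rvec = θ·k = (+0.006386, -0.160016, +0.061539)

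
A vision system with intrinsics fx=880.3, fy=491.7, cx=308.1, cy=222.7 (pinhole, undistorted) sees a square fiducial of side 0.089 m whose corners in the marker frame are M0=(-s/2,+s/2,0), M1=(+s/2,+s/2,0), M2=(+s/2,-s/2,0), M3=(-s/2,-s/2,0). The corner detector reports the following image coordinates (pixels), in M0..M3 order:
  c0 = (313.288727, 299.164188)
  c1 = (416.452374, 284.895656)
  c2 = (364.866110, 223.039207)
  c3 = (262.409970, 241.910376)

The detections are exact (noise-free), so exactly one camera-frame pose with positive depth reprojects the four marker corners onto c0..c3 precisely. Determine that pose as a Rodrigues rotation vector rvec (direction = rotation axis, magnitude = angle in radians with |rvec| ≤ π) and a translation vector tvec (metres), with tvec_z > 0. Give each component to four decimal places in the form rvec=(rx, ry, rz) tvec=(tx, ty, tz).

Intrinsics K: fx=880.3, fy=491.7, cx=308.1, cy=222.7
Marker side s = 0.089 m; corners in marker frame (Z=0):
  M0 = (-0.0445, +0.0445, 0)
  M1 = (+0.0445, +0.0445, 0)
  M2 = (+0.0445, -0.0445, 0)
  M3 = (-0.0445, -0.0445, 0)
Detected image corners:
  c0 = (313.288727, 299.164188) px
  c1 = (416.452374, 284.895656) px
  c2 = (364.866110, 223.039207) px
  c3 = (262.409970, 241.910376) px
Planar DLT: solve 8×8 A·h = b for H (H[2,2]=1):
  H  [+890.09052 +681.39730 +337.82236]
  H  [-390.77288 +750.11472 +262.95408]
  H  [-0.78151 +0.31212 +1.00000]
B = K⁻¹H; ‖b₁‖=1.566961, ‖b₂‖=1.566961; λ = 2/(‖b₁‖+‖b₂‖) = 0.638178, sign → tz>0 ⇒ λ=+0.638178
r₁ = λ·B[:,0] = (+0.81983,-0.28129,-0.49875); r₂ = λ·B[:,1] = (+0.42427,+0.88336,+0.19919)
r₃ = r₁×r₂ = (+0.38454,-0.37490,+0.84355); SVD([r₁ r₂ r₃]) → R = UVᵀ:
  R  [+0.81983 +0.42427 +0.38454]
  R  [-0.28129 +0.88336 -0.37490]
  R  [-0.49875 +0.19919 +0.84355]
t = (+0.02155, +0.05225, +0.63818) m
tr R = 2.546741; θ = arccos((tr R − 1)/2) = 0.686656 rad = 39.342°
axis k = ((R−Rᵀ)₃₂, (R−Rᵀ)₁₃, (R−Rᵀ)₂₁) / (2 sinθ) = (+0.452789, +0.696647, -0.556476)
rvec = θ·k = (+0.310910, +0.478356, -0.382107)

rvec=(0.3109, 0.4784, -0.3821) tvec=(0.0215, 0.0522, 0.6382)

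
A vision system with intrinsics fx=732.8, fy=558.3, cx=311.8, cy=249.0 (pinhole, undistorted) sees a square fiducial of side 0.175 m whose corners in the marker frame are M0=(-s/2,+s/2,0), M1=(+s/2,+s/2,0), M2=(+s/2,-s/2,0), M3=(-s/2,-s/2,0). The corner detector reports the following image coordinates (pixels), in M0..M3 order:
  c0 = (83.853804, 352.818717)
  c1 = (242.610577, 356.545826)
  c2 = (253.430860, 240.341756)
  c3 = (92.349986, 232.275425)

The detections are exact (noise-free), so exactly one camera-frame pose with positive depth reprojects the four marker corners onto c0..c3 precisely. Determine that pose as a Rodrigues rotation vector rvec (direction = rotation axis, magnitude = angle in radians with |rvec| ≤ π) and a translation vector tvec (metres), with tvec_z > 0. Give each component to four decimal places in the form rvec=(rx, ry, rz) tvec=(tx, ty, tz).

rvec=(0.0841, -0.1650, 0.0703) tvec=(-0.1584, 0.0687, 0.8153)

Intrinsics K: fx=732.8, fy=558.3, cx=311.8, cy=249.0
Marker side s = 0.175 m; corners in marker frame (Z=0):
  M0 = (-0.0875, +0.0875, 0)
  M1 = (+0.0875, +0.0875, 0)
  M2 = (+0.0875, -0.0875, 0)
  M3 = (-0.0875, -0.0875, 0)
Detected image corners:
  c0 = (83.853804, 352.818717) px
  c1 = (242.610577, 356.545826) px
  c2 = (253.430860, 240.341756) px
  c3 = (92.349986, 232.275425) px
Planar DLT: solve 8×8 A·h = b for H (H[2,2]=1):
  H  [+948.17120 -39.27421 +169.45327]
  H  [+94.08460 +704.39202 +296.04236]
  H  [+0.20472 +0.09541 +1.00000]
B = K⁻¹H; ‖b₁‖=1.226471, ‖b₂‖=1.226471; λ = 2/(‖b₁‖+‖b₂‖) = 0.815348, sign → tz>0 ⇒ λ=+0.815348
r₁ = λ·B[:,0] = (+0.98396,+0.06296,+0.16691); r₂ = λ·B[:,1] = (-0.07680,+0.99401,+0.07779)
r₃ = r₁×r₂ = (-0.16102,-0.08936,+0.98290); SVD([r₁ r₂ r₃]) → R = UVᵀ:
  R  [+0.98396 -0.07680 -0.16102]
  R  [+0.06296 +0.99401 -0.08936]
  R  [+0.16691 +0.07779 +0.98290]
t = (-0.15838, +0.06870, +0.81535) m
tr R = 2.960864; θ = arccos((tr R − 1)/2) = 0.198152 rad = 11.353°
axis k = ((R−Rᵀ)₃₂, (R−Rᵀ)₁₃, (R−Rᵀ)₂₁) / (2 sinθ) = (+0.424558, -0.832915, +0.354970)
rvec = θ·k = (+0.084127, -0.165043, +0.070338)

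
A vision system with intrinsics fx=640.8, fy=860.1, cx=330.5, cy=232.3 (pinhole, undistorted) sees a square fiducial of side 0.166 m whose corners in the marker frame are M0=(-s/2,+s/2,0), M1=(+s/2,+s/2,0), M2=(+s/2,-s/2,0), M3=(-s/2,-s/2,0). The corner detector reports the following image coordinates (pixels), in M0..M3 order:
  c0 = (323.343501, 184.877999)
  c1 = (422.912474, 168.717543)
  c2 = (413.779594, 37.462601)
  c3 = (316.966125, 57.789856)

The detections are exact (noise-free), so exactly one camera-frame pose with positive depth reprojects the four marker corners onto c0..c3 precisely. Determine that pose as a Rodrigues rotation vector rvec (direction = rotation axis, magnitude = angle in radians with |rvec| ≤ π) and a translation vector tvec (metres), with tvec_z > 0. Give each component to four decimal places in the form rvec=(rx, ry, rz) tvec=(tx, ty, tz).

rvec=(-0.1536, 0.2397, -0.0871) tvec=(0.0628, -0.1493, 1.0636)

Intrinsics K: fx=640.8, fy=860.1, cx=330.5, cy=232.3
Marker side s = 0.166 m; corners in marker frame (Z=0):
  M0 = (-0.0830, +0.0830, 0)
  M1 = (+0.0830, +0.0830, 0)
  M2 = (+0.0830, -0.0830, 0)
  M3 = (-0.0830, -0.0830, 0)
Detected image corners:
  c0 = (323.343501, 184.877999) px
  c1 = (422.912474, 168.717543) px
  c2 = (413.779594, 37.462601) px
  c3 = (316.966125, 57.789856) px
Planar DLT: solve 8×8 A·h = b for H (H[2,2]=1):
  H  [+511.72670 -9.56027 +368.32216]
  H  [-134.27575 +760.85984 +111.56052]
  H  [-0.21579 -0.15201 +1.00000]
B = K⁻¹H; ‖b₁‖=0.940217, ‖b₂‖=0.940217; λ = 2/(‖b₁‖+‖b₂‖) = 1.063585, sign → tz>0 ⇒ λ=+1.063585
r₁ = λ·B[:,0] = (+0.96773,-0.10405,-0.22952); r₂ = λ·B[:,1] = (+0.06752,+0.98453,-0.16167)
r₃ = r₁×r₂ = (+0.24279,+0.14096,+0.95978); SVD([r₁ r₂ r₃]) → R = UVᵀ:
  R  [+0.96773 +0.06752 +0.24279]
  R  [-0.10405 +0.98453 +0.14096]
  R  [-0.22952 -0.16167 +0.95978]
t = (+0.06278, -0.14930, +1.06358) m
tr R = 2.912042; θ = arccos((tr R − 1)/2) = 0.297674 rad = 17.055°
axis k = ((R−Rᵀ)₃₂, (R−Rᵀ)₁₃, (R−Rᵀ)₂₁) / (2 sinθ) = (-0.515916, +0.805159, -0.292488)
rvec = θ·k = (-0.153575, +0.239675, -0.087066)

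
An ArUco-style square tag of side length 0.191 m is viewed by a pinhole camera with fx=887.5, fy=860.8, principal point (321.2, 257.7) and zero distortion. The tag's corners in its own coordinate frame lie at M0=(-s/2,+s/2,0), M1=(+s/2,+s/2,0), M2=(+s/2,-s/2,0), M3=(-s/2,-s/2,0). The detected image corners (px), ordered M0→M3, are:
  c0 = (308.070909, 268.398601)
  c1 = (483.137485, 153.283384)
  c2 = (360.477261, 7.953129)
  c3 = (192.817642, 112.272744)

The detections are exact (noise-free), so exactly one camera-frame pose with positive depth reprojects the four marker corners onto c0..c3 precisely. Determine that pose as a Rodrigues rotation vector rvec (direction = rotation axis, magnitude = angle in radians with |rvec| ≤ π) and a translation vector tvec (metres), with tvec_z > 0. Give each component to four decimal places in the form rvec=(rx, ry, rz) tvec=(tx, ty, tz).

rvec=(-0.2931, -0.0301, -0.6065) tvec=(0.0130, -0.1182, 0.8123)

Intrinsics K: fx=887.5, fy=860.8, cx=321.2, cy=257.7
Marker side s = 0.191 m; corners in marker frame (Z=0):
  M0 = (-0.0955, +0.0955, 0)
  M1 = (+0.0955, +0.0955, 0)
  M2 = (+0.0955, -0.0955, 0)
  M3 = (-0.0955, -0.0955, 0)
Detected image corners:
  c0 = (308.070909, 268.398601) px
  c1 = (483.137485, 153.283384) px
  c2 = (360.477261, 7.953129) px
  c3 = (192.817642, 112.272744) px
Planar DLT: solve 8×8 A·h = b for H (H[2,2]=1):
  H  [+943.54035 +514.41106 +335.43256]
  H  [-554.64089 +744.98016 +132.41856]
  H  [+0.13968 -0.32327 +1.00000]
B = K⁻¹H; ‖b₁‖=1.231118, ‖b₂‖=1.231118; λ = 2/(‖b₁‖+‖b₂‖) = 0.812270, sign → tz>0 ⇒ λ=+0.812270
r₁ = λ·B[:,0] = (+0.82250,-0.55734,+0.11346); r₂ = λ·B[:,1] = (+0.56584,+0.78159,-0.26258)
r₃ = r₁×r₂ = (+0.05767,+0.28017,+0.95822); SVD([r₁ r₂ r₃]) → R = UVᵀ:
  R  [+0.82250 +0.56584 +0.05767]
  R  [-0.55734 +0.78159 +0.28017]
  R  [+0.11346 -0.26258 +0.95822]
t = (+0.01303, -0.11822, +0.81227) m
tr R = 2.562303; θ = arccos((tr R − 1)/2) = 0.674288 rad = 38.634°
axis k = ((R−Rᵀ)₃₂, (R−Rᵀ)₁₃, (R−Rᵀ)₂₁) / (2 sinθ) = (-0.434656, -0.044679, -0.899488)
rvec = θ·k = (-0.293083, -0.030127, -0.606514)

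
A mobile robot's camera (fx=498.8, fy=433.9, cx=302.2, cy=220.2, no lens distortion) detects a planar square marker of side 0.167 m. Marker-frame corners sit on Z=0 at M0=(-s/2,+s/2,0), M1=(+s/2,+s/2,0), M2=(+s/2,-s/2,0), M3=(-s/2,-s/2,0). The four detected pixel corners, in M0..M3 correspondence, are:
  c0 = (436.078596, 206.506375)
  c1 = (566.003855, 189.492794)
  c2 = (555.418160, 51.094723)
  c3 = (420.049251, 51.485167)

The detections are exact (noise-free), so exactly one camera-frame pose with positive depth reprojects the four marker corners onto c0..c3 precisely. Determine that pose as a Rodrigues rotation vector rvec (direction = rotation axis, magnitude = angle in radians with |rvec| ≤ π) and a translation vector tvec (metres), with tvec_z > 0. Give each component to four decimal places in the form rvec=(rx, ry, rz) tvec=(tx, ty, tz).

rvec=(0.0674, -0.3576, -0.1280) tvec=(0.1966, -0.1092, 0.5000)

Intrinsics K: fx=498.8, fy=433.9, cx=302.2, cy=220.2
Marker side s = 0.167 m; corners in marker frame (Z=0):
  M0 = (-0.0835, +0.0835, 0)
  M1 = (+0.0835, +0.0835, 0)
  M2 = (+0.0835, -0.0835, 0)
  M3 = (-0.0835, -0.0835, 0)
Detected image corners:
  c0 = (436.078596, 206.506375) px
  c1 = (566.003855, 189.492794) px
  c2 = (555.418160, 51.094723) px
  c3 = (420.049251, 51.485167) px
Planar DLT: solve 8×8 A·h = b for H (H[2,2]=1):
  H  [+1134.66551 +166.06783 +498.30105]
  H  [+33.03309 +897.65268 +125.47629]
  H  [+0.68896 +0.17662 +1.00000]
B = K⁻¹H; ‖b₁‖=1.999835, ‖b₂‖=1.999835; λ = 2/(‖b₁‖+‖b₂‖) = 0.500041, sign → tz>0 ⇒ λ=+0.500041
r₁ = λ·B[:,0] = (+0.92877,-0.13677,+0.34451); r₂ = λ·B[:,1] = (+0.11297,+0.98967,+0.08832)
r₃ = r₁×r₂ = (-0.35303,-0.04311,+0.93462); SVD([r₁ r₂ r₃]) → R = UVᵀ:
  R  [+0.92877 +0.11297 -0.35303]
  R  [-0.13677 +0.98967 -0.04311]
  R  [+0.34451 +0.08832 +0.93462]
t = (+0.19659, -0.10916, +0.50004) m
tr R = 2.853053; θ = arccos((tr R − 1)/2) = 0.385723 rad = 22.100°
axis k = ((R−Rᵀ)₃₂, (R−Rᵀ)₁₃, (R−Rᵀ)₂₁) / (2 sinθ) = (+0.174661, -0.927005, -0.331897)
rvec = θ·k = (+0.067371, -0.357567, -0.128020)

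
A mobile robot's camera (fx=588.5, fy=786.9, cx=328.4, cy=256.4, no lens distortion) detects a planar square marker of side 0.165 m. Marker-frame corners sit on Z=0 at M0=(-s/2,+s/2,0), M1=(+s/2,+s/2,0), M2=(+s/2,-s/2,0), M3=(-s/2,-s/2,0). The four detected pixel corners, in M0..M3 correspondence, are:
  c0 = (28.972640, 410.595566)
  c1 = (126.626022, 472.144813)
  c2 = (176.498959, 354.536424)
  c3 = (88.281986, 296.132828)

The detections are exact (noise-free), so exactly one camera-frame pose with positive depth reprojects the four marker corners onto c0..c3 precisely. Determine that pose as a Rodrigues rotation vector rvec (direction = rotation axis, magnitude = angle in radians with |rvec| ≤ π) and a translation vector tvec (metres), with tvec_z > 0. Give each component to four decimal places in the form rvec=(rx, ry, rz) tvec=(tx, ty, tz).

Intrinsics K: fx=588.5, fy=786.9, cx=328.4, cy=256.4
Marker side s = 0.165 m; corners in marker frame (Z=0):
  M0 = (-0.0825, +0.0825, 0)
  M1 = (+0.0825, +0.0825, 0)
  M2 = (+0.0825, -0.0825, 0)
  M3 = (-0.0825, -0.0825, 0)
Detected image corners:
  c0 = (28.972640, 410.595566) px
  c1 = (126.626022, 472.144813) px
  c2 = (176.498959, 354.536424) px
  c3 = (88.281986, 296.132828) px
Planar DLT: solve 8×8 A·h = b for H (H[2,2]=1):
  H  [+574.35243 -387.96806 +106.77684]
  H  [+408.28502 +493.99490 +381.03042]
  H  [+0.11796 -0.54609 +1.00000]
B = K⁻¹H; ‖b₁‖=1.035885, ‖b₂‖=1.035885; λ = 2/(‖b₁‖+‖b₂‖) = 0.965358, sign → tz>0 ⇒ λ=+0.965358
r₁ = λ·B[:,0] = (+0.87860,+0.46377,+0.11388); r₂ = λ·B[:,1] = (-0.34224,+0.77780,-0.52717)
r₃ = r₁×r₂ = (-0.33306,+0.42420,+0.84210); SVD([r₁ r₂ r₃]) → R = UVᵀ:
  R  [+0.87860 -0.34224 -0.33306]
  R  [+0.46377 +0.77780 +0.42420]
  R  [+0.11388 -0.52717 +0.84210]
t = (-0.36354, +0.15289, +0.96536) m
tr R = 2.498497; θ = arccos((tr R − 1)/2) = 0.723870 rad = 41.475°
axis k = ((R−Rᵀ)₃₂, (R−Rᵀ)₁₃, (R−Rᵀ)₂₁) / (2 sinθ) = (-0.718244, -0.337417, +0.608503)
rvec = θ·k = (-0.519915, -0.244246, +0.440477)

rvec=(-0.5199, -0.2442, 0.4405) tvec=(-0.3635, 0.1529, 0.9654)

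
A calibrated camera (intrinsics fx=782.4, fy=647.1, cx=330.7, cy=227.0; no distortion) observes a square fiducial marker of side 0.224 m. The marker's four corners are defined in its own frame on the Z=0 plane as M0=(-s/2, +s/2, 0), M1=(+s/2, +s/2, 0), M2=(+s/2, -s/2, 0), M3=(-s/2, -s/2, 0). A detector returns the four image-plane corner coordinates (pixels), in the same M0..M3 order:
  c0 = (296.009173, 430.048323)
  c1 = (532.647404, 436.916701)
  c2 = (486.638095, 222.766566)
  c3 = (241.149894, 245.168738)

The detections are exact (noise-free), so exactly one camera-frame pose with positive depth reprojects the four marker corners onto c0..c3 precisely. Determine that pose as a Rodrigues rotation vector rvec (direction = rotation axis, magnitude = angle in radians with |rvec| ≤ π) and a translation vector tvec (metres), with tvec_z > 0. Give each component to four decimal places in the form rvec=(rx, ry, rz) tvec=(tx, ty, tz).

rvec=(0.2476, 0.4336, -0.1654) tvec=(0.0436, 0.1150, 0.6745)

Intrinsics K: fx=782.4, fy=647.1, cx=330.7, cy=227.0
Marker side s = 0.224 m; corners in marker frame (Z=0):
  M0 = (-0.1120, +0.1120, 0)
  M1 = (+0.1120, +0.1120, 0)
  M2 = (+0.1120, -0.1120, 0)
  M3 = (-0.1120, -0.1120, 0)
Detected image corners:
  c0 = (296.009173, 430.048323) px
  c1 = (532.647404, 436.916701) px
  c2 = (486.638095, 222.766566) px
  c3 = (241.149894, 245.168738) px
Planar DLT: solve 8×8 A·h = b for H (H[2,2]=1):
  H  [+825.18805 +342.72176 +381.26952]
  H  [-247.18456 +985.59687 +337.33986]
  H  [-0.64333 +0.29849 +1.00000]
B = K⁻¹H; ‖b₁‖=1.482630, ‖b₂‖=1.482630; λ = 2/(‖b₁‖+‖b₂‖) = 0.674477, sign → tz>0 ⇒ λ=+0.674477
r₁ = λ·B[:,0] = (+0.89477,-0.10543,-0.43391); r₂ = λ·B[:,1] = (+0.21035,+0.95667,+0.20132)
r₃ = r₁×r₂ = (+0.39389,-0.27141,+0.87817); SVD([r₁ r₂ r₃]) → R = UVᵀ:
  R  [+0.89477 +0.21035 +0.39389]
  R  [-0.10543 +0.95667 -0.27141]
  R  [-0.43391 +0.20132 +0.87817]
t = (+0.04359, +0.11501, +0.67448) m
tr R = 2.729612; θ = arccos((tr R − 1)/2) = 0.526033 rad = 30.139°
axis k = ((R−Rᵀ)₃₂, (R−Rᵀ)₁₃, (R−Rᵀ)₂₁) / (2 sinθ) = (+0.470753, +0.824323, -0.314456)
rvec = θ·k = (+0.247631, +0.433621, -0.165414)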